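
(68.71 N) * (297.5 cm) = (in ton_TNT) 4.886e-08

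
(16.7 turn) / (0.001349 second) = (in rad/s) 7.778e+04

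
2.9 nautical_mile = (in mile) 3.337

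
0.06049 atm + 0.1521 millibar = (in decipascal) 6.144e+04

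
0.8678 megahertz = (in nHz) 8.678e+14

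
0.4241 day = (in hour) 10.18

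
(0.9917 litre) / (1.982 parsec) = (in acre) 4.007e-24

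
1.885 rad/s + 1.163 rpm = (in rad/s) 2.007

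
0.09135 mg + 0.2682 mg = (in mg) 0.3595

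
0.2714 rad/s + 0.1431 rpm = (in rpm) 2.735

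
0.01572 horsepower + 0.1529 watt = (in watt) 11.88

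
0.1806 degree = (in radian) 0.003152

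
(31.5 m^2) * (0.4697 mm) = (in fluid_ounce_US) 500.3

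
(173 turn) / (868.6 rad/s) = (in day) 1.448e-05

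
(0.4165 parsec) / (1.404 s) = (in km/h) 3.295e+16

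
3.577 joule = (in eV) 2.233e+19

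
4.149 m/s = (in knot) 8.065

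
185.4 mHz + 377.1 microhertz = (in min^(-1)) 11.15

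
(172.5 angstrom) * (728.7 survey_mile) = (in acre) 4.999e-06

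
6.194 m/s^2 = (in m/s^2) 6.194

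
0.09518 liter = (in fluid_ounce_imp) 3.35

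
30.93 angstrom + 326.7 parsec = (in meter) 1.008e+19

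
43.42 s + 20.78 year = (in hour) 1.82e+05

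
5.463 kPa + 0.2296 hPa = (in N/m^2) 5486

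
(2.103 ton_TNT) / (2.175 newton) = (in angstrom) 4.045e+19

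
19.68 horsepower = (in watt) 1.468e+04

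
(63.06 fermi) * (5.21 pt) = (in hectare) 1.159e-20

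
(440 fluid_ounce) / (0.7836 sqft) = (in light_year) 1.889e-17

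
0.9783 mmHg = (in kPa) 0.1304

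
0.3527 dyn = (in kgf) 3.597e-07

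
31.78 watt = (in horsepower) 0.04262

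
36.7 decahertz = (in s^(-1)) 367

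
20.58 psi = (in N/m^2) 1.419e+05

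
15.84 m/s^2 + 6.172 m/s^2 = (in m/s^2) 22.01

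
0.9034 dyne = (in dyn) 0.9034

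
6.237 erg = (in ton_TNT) 1.491e-16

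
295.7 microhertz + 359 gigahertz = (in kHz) 3.59e+08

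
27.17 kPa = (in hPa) 271.7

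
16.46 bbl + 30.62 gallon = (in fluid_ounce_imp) 9.618e+04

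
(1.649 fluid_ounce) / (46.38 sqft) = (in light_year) 1.196e-21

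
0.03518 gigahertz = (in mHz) 3.518e+10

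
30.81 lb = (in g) 1.398e+04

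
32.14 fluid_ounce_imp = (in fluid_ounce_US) 30.88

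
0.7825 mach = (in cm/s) 2.664e+04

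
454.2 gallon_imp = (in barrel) 12.99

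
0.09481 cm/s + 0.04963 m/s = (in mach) 0.0001485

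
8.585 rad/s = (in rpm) 81.98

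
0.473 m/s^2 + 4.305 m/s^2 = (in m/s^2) 4.778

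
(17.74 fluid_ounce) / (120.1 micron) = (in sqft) 47.02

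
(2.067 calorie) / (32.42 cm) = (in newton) 26.68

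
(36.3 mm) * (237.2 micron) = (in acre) 2.128e-09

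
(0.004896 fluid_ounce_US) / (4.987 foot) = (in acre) 2.354e-11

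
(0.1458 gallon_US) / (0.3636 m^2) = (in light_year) 1.604e-19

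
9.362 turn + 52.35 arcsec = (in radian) 58.82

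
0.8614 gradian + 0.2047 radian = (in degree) 12.5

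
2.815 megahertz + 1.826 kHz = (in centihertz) 2.817e+08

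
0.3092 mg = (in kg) 3.092e-07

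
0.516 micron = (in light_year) 5.454e-23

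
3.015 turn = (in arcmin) 6.512e+04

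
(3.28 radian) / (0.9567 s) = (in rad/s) 3.428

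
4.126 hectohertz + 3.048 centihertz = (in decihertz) 4126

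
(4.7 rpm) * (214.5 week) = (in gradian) 4.065e+09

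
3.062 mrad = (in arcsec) 631.6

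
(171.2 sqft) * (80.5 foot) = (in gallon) 1.031e+05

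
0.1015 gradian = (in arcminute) 5.481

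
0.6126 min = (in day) 0.0004254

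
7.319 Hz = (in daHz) 0.7319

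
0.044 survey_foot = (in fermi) 1.341e+13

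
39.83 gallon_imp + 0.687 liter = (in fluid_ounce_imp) 6397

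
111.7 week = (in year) 2.142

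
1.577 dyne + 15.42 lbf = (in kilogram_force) 6.994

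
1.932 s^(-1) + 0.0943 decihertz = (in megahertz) 1.941e-06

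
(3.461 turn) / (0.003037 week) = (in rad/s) 0.01184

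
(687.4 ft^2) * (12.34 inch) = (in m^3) 20.02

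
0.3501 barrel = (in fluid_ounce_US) 1882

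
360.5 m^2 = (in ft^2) 3880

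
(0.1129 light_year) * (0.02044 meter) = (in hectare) 2.183e+09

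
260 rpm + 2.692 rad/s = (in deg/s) 1714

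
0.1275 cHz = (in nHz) 1.275e+06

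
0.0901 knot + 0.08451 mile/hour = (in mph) 0.1882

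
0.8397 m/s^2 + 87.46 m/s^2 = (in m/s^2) 88.3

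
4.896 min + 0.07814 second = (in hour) 0.08162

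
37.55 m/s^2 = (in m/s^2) 37.55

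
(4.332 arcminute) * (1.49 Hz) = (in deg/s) 0.1076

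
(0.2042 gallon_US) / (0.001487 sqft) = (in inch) 220.3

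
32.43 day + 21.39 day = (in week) 7.689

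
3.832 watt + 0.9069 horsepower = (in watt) 680.1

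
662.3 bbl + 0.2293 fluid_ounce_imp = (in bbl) 662.3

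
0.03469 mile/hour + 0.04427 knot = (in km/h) 0.1378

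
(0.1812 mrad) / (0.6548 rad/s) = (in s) 0.0002767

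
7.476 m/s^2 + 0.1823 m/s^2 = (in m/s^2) 7.658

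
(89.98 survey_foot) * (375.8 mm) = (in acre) 0.002547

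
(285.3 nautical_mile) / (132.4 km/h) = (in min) 239.4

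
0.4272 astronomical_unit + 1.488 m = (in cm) 6.391e+12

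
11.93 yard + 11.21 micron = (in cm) 1091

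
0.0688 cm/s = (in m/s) 0.000688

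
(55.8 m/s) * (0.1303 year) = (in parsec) 7.431e-09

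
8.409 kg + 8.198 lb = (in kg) 12.13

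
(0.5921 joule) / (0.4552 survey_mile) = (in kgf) 8.242e-05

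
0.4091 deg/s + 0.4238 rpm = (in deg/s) 2.952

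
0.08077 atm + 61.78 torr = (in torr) 123.2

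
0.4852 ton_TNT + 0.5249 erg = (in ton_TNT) 0.4852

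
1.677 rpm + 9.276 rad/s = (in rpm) 90.26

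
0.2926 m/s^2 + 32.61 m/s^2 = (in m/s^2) 32.9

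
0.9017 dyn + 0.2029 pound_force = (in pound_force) 0.2029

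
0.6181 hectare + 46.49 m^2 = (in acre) 1.539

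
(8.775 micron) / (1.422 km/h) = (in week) 3.673e-11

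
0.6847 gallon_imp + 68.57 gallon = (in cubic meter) 0.2627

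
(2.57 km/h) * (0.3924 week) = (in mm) 1.694e+08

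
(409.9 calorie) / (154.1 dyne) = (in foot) 3.651e+06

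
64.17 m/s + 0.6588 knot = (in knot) 125.4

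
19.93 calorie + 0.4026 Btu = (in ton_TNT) 1.215e-07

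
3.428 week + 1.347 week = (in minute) 4.813e+04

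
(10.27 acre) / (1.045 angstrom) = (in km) 3.977e+11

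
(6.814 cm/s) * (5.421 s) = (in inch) 14.54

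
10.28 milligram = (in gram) 0.01028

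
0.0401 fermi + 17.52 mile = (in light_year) 2.98e-12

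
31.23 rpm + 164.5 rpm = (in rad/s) 20.5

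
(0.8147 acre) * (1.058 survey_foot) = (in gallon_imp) 2.339e+05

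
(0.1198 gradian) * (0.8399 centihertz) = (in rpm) 0.0001509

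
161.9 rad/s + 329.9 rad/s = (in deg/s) 2.818e+04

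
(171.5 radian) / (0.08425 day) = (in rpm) 0.225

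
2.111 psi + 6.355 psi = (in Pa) 5.837e+04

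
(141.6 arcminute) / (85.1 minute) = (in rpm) 7.703e-05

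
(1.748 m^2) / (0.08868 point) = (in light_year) 5.906e-12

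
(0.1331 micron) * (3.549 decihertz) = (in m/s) 4.724e-08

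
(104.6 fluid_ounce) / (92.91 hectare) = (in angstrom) 33.29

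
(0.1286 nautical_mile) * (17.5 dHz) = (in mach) 1.224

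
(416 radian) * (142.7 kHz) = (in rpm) 5.669e+08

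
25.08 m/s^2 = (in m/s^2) 25.08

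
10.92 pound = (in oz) 174.7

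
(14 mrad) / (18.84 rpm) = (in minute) 0.0001183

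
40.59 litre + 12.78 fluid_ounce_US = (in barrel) 0.2577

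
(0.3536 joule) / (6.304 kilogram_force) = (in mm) 5.72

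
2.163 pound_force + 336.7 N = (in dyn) 3.463e+07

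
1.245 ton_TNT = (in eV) 3.251e+28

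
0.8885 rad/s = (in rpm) 8.485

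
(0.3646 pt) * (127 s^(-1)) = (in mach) 4.797e-05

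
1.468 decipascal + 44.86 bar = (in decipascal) 4.486e+07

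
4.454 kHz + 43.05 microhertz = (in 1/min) 2.672e+05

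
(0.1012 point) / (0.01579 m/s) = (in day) 2.617e-08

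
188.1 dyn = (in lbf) 0.0004229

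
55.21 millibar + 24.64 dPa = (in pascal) 5523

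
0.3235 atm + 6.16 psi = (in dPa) 7.525e+05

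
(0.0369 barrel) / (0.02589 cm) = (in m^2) 22.66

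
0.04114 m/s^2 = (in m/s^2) 0.04114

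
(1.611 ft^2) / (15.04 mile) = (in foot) 2.029e-05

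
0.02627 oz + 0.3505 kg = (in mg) 3.512e+05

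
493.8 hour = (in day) 20.57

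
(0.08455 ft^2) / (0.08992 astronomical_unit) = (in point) 1.655e-09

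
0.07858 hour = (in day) 0.003274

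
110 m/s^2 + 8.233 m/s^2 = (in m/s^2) 118.2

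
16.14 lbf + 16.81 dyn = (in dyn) 7.179e+06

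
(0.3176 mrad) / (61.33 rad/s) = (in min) 8.631e-08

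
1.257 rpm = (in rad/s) 0.1316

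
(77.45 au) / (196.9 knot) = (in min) 1.906e+09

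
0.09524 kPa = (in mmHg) 0.7144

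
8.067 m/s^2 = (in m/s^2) 8.067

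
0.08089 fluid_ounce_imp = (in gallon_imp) 0.0005056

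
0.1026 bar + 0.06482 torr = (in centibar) 10.27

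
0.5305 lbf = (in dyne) 2.36e+05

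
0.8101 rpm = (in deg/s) 4.861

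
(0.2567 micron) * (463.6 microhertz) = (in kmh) 4.284e-10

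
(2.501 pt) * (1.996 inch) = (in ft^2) 0.0004815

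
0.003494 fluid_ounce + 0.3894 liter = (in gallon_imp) 0.08568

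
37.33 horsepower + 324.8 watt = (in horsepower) 37.77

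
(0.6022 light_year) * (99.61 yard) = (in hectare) 5.189e+13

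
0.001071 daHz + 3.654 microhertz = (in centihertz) 1.071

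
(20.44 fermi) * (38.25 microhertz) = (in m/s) 7.818e-19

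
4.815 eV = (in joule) 7.714e-19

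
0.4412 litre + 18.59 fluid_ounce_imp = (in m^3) 0.0009694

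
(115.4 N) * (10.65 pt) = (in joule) 0.4336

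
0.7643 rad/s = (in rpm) 7.299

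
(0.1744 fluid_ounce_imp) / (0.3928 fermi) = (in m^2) 1.262e+10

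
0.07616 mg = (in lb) 1.679e-07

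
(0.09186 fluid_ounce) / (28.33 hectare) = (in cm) 9.589e-10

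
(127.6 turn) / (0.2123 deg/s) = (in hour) 60.1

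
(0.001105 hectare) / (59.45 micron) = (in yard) 2.033e+05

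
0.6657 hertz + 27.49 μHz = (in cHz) 66.57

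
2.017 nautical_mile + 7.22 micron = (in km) 3.735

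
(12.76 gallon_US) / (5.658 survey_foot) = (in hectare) 2.801e-06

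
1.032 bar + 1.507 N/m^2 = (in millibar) 1032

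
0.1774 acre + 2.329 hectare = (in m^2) 2.401e+04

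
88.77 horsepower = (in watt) 6.62e+04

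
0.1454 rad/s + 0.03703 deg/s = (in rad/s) 0.146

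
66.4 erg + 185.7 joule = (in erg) 1.857e+09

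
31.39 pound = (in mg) 1.424e+07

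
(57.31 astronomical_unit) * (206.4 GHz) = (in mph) 3.958e+24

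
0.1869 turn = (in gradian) 74.76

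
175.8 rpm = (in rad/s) 18.41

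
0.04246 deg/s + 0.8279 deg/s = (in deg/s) 0.8704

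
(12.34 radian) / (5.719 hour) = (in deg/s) 0.03434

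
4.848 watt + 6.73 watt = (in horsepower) 0.01553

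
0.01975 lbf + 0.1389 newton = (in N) 0.2268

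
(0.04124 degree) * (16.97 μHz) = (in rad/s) 1.221e-08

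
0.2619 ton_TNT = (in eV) 6.839e+27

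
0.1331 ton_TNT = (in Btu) 5.278e+05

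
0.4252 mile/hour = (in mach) 0.0005582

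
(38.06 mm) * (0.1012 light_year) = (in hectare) 3.644e+09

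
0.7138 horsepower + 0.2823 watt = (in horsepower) 0.7142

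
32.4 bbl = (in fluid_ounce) 1.742e+05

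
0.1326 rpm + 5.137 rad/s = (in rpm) 49.19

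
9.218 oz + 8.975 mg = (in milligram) 2.613e+05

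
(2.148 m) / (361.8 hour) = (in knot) 3.206e-06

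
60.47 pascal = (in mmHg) 0.4536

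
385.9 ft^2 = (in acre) 0.008859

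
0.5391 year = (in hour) 4723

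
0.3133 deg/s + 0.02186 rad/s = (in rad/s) 0.02733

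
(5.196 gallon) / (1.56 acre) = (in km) 3.116e-09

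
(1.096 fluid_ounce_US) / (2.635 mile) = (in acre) 1.889e-12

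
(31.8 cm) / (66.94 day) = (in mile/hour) 1.23e-07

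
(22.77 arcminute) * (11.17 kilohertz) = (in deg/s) 4239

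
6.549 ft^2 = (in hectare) 6.084e-05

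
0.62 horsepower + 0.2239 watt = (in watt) 462.6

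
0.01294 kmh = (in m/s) 0.003594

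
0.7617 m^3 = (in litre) 761.7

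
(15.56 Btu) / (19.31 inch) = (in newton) 3.347e+04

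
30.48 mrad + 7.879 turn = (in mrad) 4.954e+04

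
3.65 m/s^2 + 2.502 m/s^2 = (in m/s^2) 6.152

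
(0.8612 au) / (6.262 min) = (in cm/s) 3.429e+10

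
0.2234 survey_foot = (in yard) 0.07447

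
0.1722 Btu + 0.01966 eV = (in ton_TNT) 4.342e-08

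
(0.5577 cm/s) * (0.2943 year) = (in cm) 5.176e+06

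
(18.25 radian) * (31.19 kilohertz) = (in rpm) 5.436e+06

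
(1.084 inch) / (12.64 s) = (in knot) 0.004234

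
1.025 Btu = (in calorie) 258.5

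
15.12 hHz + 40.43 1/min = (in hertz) 1513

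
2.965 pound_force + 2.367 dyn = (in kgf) 1.345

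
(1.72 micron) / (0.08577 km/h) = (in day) 8.356e-10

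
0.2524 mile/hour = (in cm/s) 11.28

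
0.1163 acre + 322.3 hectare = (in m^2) 3.223e+06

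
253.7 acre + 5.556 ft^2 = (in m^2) 1.027e+06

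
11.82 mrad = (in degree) 0.6772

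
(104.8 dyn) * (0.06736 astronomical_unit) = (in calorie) 2.524e+06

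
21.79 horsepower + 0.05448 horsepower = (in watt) 1.629e+04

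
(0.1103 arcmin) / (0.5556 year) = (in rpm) 1.749e-11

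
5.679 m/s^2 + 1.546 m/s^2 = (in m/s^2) 7.225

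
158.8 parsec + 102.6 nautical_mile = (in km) 4.9e+15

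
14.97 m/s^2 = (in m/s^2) 14.97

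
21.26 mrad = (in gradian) 1.353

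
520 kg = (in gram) 5.2e+05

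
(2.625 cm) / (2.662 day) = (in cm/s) 1.141e-05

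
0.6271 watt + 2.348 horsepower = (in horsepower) 2.349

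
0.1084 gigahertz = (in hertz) 1.084e+08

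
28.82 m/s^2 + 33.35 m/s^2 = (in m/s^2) 62.17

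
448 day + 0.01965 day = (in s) 3.871e+07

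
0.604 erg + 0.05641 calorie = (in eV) 1.473e+18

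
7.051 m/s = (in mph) 15.77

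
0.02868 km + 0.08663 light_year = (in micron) 8.196e+20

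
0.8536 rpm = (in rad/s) 0.08939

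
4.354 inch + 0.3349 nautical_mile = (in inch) 2.442e+04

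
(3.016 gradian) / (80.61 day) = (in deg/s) 3.897e-07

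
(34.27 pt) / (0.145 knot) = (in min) 0.002701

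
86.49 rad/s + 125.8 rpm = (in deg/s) 5710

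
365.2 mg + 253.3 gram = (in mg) 2.537e+05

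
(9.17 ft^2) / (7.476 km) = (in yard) 0.0001246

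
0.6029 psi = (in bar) 0.04157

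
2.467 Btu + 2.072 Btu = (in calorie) 1145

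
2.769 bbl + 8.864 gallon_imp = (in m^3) 0.4805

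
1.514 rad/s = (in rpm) 14.46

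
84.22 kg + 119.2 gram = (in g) 8.434e+04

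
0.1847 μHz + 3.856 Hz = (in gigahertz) 3.856e-09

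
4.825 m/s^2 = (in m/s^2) 4.825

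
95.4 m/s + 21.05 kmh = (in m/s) 101.2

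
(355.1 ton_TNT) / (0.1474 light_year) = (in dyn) 106.5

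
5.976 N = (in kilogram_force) 0.6094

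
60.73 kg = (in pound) 133.9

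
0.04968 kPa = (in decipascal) 496.8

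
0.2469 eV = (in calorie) 9.455e-21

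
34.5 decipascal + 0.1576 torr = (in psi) 0.003548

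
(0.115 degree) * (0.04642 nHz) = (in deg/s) 5.338e-12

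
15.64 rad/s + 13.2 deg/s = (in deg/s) 909.3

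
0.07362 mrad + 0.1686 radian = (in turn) 0.02685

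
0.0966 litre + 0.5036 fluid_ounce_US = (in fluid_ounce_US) 3.77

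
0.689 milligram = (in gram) 0.000689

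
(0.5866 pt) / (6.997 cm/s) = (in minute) 4.929e-05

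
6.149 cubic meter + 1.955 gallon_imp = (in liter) 6158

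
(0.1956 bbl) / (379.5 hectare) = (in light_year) 8.662e-25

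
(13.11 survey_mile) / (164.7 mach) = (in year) 1.193e-08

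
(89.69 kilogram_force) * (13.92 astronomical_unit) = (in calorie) 4.378e+14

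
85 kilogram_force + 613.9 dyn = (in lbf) 187.4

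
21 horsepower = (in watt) 1.566e+04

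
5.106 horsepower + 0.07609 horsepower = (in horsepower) 5.182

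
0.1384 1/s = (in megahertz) 1.384e-07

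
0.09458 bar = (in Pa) 9458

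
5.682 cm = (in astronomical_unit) 3.798e-13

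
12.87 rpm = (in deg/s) 77.22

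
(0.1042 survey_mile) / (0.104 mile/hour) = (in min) 60.12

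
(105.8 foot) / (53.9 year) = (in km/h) 6.83e-08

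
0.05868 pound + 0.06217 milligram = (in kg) 0.02662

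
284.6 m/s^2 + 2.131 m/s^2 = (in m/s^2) 286.7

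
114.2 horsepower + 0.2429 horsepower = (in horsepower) 114.4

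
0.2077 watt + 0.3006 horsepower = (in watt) 224.4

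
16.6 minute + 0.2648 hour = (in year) 6.181e-05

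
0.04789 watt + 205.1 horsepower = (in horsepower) 205.1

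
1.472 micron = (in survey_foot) 4.829e-06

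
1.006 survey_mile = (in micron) 1.619e+09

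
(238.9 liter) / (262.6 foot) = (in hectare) 2.985e-07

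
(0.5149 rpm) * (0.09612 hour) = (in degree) 1069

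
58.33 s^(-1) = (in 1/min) 3500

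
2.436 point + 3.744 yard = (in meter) 3.424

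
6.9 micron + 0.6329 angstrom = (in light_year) 7.293e-22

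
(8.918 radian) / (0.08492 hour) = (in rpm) 0.2786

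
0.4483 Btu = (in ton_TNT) 1.13e-07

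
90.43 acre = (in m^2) 3.66e+05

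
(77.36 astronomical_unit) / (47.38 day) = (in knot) 5.495e+06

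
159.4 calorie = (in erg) 6.669e+09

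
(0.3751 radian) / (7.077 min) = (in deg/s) 0.05061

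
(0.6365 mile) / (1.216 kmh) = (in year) 9.616e-05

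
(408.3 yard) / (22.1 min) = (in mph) 0.6298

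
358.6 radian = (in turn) 57.07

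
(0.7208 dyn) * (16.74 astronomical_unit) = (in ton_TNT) 0.004314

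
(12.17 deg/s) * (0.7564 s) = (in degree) 9.205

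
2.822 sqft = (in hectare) 2.622e-05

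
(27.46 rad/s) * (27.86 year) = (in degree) 1.382e+12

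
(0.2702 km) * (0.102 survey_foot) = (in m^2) 8.4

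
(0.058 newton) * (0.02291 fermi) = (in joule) 1.329e-18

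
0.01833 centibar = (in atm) 0.0001809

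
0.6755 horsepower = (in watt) 503.7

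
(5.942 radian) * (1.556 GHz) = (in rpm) 8.829e+10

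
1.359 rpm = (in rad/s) 0.1423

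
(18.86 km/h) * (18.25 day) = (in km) 8261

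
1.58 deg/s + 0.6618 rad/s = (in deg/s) 39.5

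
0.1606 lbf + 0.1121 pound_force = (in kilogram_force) 0.1237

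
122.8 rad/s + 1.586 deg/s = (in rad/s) 122.8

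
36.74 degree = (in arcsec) 1.323e+05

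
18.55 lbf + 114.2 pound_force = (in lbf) 132.8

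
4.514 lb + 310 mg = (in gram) 2048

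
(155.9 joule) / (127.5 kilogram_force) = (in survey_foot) 0.4091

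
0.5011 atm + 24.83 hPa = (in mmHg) 399.5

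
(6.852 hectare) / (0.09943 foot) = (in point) 6.409e+09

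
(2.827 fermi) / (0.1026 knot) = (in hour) 1.488e-17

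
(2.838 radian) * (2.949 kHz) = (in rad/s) 8369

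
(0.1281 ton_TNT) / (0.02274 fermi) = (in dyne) 2.357e+30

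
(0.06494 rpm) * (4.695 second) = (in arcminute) 109.8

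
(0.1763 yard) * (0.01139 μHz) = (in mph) 4.107e-09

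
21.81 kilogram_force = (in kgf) 21.81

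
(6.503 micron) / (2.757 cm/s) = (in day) 2.73e-09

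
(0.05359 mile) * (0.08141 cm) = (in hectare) 7.021e-06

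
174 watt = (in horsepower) 0.2333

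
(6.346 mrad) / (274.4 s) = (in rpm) 0.0002208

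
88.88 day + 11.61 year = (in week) 618.1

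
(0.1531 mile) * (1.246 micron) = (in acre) 7.586e-08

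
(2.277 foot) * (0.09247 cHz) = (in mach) 1.885e-06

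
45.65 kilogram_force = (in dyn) 4.477e+07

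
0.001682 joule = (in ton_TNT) 4.02e-13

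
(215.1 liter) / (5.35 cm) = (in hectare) 0.0004021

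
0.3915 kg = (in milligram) 3.915e+05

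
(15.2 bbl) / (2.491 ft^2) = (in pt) 2.96e+04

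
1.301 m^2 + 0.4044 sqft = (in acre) 0.0003308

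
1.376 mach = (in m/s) 468.5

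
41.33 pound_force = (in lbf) 41.33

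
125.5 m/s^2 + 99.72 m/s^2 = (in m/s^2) 225.2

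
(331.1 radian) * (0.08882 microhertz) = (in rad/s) 2.941e-05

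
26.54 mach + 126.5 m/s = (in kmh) 3.299e+04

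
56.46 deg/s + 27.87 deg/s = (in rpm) 14.05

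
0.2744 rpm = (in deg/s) 1.646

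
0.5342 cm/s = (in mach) 1.569e-05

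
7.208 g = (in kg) 0.007208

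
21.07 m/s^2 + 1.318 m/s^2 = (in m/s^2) 22.39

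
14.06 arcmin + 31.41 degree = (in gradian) 35.16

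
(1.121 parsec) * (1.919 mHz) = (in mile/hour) 1.485e+14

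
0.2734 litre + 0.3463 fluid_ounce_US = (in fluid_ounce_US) 9.591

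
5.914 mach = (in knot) 3914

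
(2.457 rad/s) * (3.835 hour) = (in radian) 3.392e+04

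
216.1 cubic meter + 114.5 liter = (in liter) 2.162e+05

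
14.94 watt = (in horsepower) 0.02003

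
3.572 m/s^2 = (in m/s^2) 3.572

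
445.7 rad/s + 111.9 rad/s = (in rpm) 5325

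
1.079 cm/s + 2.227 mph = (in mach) 0.002956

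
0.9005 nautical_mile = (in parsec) 5.405e-14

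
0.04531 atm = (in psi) 0.6659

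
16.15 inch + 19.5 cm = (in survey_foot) 1.986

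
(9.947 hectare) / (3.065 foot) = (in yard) 1.164e+05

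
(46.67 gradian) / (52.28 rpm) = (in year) 4.246e-09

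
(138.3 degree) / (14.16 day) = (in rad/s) 1.973e-06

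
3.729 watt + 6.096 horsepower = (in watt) 4550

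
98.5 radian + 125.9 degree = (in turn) 16.03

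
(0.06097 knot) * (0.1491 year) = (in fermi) 1.475e+20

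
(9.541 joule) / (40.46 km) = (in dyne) 23.58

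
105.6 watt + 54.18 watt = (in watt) 159.8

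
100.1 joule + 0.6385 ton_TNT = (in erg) 2.671e+16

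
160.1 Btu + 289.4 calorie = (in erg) 1.701e+12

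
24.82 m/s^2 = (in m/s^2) 24.82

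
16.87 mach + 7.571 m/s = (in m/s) 5752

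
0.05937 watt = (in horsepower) 7.962e-05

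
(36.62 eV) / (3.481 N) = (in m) 1.685e-18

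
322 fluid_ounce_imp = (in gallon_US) 2.417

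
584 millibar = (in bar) 0.584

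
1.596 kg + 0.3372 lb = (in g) 1749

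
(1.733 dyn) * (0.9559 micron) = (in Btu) 1.57e-14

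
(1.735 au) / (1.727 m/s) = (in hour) 4.175e+07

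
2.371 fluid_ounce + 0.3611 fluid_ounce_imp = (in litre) 0.08038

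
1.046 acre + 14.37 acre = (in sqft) 6.715e+05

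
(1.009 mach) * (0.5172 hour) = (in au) 4.276e-06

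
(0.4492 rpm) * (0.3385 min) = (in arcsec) 1.971e+05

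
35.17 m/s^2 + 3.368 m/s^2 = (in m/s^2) 38.54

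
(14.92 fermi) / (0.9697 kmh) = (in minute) 9.232e-16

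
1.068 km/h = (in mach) 0.0008713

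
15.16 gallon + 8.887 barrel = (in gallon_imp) 323.4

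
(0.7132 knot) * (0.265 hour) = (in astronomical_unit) 2.34e-09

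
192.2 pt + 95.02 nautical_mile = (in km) 176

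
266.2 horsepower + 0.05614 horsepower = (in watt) 1.985e+05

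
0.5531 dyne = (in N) 5.531e-06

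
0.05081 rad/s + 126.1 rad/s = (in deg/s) 7228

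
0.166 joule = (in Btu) 0.0001573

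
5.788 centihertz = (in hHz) 0.0005788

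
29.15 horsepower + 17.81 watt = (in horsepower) 29.17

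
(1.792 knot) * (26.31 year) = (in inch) 3.011e+10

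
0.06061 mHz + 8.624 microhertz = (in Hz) 6.923e-05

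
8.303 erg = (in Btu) 7.87e-10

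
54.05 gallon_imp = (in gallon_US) 64.91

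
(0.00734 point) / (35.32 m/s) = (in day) 8.485e-13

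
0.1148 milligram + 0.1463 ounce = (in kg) 0.004148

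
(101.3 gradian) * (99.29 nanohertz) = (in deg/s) 9.052e-06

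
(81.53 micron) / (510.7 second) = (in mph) 3.571e-07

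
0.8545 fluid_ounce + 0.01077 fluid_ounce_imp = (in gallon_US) 0.006757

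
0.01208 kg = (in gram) 12.08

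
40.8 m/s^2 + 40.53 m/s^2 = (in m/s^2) 81.33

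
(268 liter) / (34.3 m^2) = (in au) 5.223e-14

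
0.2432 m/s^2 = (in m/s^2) 0.2432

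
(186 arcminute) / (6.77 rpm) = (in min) 0.001272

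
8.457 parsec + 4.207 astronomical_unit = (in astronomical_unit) 1.744e+06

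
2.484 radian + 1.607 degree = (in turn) 0.3998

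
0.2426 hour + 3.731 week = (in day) 26.13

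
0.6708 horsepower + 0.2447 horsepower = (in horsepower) 0.9155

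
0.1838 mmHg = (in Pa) 24.5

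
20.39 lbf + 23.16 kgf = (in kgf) 32.41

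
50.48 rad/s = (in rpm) 482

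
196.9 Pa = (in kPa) 0.1969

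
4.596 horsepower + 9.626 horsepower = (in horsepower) 14.22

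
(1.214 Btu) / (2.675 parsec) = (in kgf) 1.582e-15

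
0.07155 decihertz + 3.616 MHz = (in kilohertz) 3616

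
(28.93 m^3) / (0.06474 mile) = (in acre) 6.861e-05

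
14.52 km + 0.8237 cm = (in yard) 1.588e+04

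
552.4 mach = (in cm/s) 1.881e+07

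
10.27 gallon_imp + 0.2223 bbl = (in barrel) 0.516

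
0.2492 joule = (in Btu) 0.0002362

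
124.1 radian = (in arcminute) 4.266e+05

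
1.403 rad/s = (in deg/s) 80.39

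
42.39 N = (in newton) 42.39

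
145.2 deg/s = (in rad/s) 2.534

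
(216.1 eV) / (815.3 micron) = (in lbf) 9.547e-15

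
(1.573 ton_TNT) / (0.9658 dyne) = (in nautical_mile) 3.68e+11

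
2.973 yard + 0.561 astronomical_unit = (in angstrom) 8.392e+20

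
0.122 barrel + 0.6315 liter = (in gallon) 5.291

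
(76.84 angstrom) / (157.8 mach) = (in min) 2.383e-15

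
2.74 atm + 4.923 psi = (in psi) 45.19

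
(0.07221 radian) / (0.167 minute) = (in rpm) 0.06882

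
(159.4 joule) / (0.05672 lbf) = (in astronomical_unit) 4.223e-09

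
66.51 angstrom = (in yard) 7.274e-09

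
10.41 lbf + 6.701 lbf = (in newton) 76.11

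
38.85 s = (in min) 0.6475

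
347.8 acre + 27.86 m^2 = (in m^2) 1.408e+06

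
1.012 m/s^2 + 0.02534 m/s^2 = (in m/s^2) 1.037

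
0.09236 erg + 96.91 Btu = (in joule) 1.022e+05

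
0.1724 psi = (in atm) 0.01173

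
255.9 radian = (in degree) 1.466e+04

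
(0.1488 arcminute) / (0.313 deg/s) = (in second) 0.007923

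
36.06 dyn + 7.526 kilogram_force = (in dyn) 7.381e+06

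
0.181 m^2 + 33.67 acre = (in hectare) 13.63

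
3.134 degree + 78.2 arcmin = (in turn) 0.01233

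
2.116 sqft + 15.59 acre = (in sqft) 6.791e+05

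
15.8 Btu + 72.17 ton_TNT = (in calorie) 7.217e+10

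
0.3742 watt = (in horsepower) 0.0005018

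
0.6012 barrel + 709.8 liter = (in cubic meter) 0.8054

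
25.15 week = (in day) 176.1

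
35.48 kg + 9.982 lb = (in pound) 88.2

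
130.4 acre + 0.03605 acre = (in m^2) 5.279e+05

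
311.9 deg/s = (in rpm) 51.98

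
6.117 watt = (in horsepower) 0.008203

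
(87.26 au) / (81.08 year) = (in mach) 14.99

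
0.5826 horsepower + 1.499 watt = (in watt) 435.9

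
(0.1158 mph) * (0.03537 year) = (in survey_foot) 1.894e+05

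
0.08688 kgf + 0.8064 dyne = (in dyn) 8.52e+04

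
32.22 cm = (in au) 2.154e-12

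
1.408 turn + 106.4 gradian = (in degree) 602.6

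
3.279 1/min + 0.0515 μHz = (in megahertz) 5.465e-08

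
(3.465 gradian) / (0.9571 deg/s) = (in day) 3.771e-05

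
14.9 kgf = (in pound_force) 32.85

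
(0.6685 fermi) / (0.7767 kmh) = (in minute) 5.164e-17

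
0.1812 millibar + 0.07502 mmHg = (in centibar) 0.02812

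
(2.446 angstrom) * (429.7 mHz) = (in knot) 2.043e-10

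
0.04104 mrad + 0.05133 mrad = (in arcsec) 19.05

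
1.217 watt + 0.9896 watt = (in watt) 2.207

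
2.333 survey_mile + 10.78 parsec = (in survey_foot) 1.091e+18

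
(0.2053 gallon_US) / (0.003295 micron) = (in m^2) 2.359e+05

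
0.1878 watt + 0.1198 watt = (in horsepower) 0.0004125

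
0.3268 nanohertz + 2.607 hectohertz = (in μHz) 2.607e+08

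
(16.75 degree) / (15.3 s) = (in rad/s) 0.01911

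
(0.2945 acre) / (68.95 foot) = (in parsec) 1.838e-15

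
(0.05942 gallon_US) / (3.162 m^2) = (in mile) 4.42e-08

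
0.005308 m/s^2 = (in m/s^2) 0.005308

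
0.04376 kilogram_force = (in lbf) 0.09647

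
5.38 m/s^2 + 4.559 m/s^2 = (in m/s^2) 9.939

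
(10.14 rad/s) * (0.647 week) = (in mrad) 3.968e+09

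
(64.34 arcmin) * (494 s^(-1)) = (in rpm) 88.29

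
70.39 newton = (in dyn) 7.039e+06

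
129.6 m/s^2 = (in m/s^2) 129.6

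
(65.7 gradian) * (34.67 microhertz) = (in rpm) 0.0003417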